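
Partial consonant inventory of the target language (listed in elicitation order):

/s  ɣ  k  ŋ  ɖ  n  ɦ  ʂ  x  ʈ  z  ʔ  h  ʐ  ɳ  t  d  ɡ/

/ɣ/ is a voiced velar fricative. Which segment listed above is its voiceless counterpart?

The voiceless counterpart is a voiceless velar fricative — in this inventory, /x/.

/x/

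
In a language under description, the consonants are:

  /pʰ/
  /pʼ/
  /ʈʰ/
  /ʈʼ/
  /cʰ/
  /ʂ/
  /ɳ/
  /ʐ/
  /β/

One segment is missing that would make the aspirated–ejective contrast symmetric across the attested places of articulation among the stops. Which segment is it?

Aspirated: /pʰ/ (bilabial), /ʈʰ/ (retroflex), /cʰ/ (palatal).
Ejective: /pʼ/ (bilabial), /ʈʼ/ (retroflex).
The palatal row has no ejective member, so the gap is the ejective palatal stop /cʼ/.

/cʼ/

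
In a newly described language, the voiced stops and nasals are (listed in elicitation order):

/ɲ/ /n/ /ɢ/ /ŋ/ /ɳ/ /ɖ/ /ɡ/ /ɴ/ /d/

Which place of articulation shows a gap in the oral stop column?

palatal

place of articulation  oral stop  nasal   
alveolar          d         n       
retroflex         ɖ         ɳ       
palatal           —         ɲ       
velar             ɡ         ŋ       
uvular            ɢ         ɴ       
Every place of articulation has an oral stop member except palatal, where /ɟ/ would be expected.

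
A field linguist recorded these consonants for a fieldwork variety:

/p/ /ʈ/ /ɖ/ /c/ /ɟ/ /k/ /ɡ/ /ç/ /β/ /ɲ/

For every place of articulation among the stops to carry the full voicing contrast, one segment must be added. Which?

/b/

place of articulation  voiceless  voiced  
bilabial          p         —       
retroflex         ʈ         ɖ       
palatal           c         ɟ       
velar             k         ɡ       
The bilabial row has no voiced member, so the gap is the voiced bilabial stop /b/.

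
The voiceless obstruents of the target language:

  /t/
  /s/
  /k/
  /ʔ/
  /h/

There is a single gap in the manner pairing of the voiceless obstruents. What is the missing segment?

Stop: /t/ (alveolar), /k/ (velar), /ʔ/ (glottal).
Fricative: /s/ (alveolar), /h/ (glottal).
The velar row has no fricative member, so the gap is the velar fricative /x/.

/x/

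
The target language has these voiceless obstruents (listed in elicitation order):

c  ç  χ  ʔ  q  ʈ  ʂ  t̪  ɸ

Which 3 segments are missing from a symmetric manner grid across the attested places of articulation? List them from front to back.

bilabial: stop —, fricative /ɸ/.
dental: stop /t̪/, fricative —.
retroflex: stop /ʈ/, fricative /ʂ/.
palatal: stop /c/, fricative /ç/.
uvular: stop /q/, fricative /χ/.
glottal: stop /ʔ/, fricative —.
Gaps, from front to back: bilabial lacks stop (/p/); dental lacks fricative (/θ/); glottal lacks fricative (/h/).

/p/, /θ/, /h/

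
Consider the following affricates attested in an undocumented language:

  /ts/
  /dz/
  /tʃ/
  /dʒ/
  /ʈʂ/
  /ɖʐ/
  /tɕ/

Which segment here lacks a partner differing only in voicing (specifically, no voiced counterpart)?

/tɕ/

Alveolar: /ts/ ~ /dz/
Postalveolar: /tʃ/ ~ /dʒ/
Retroflex: /ʈʂ/ ~ /ɖʐ/
Alveolo-palatal: only /tɕ/ (voiceless); no voiced partner.
So /tɕ/ is the unpaired segment.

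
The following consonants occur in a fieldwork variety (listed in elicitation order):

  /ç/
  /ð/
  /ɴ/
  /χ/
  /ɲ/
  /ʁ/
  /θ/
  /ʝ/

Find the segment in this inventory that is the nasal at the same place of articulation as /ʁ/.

/ʁ/ is a voiced uvular fricative.
The nasal at the same place is an uvular nasal — in this inventory, /ɴ/.

/ɴ/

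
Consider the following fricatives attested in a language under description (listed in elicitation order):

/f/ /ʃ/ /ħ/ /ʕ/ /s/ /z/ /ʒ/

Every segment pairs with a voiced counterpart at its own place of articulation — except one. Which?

/f/

Alveolar: /s/ ~ /z/
Postalveolar: /ʃ/ ~ /ʒ/
Pharyngeal: /ħ/ ~ /ʕ/
Labiodental: only /f/ (voiceless); no voiced partner.
So /f/ is the unpaired segment.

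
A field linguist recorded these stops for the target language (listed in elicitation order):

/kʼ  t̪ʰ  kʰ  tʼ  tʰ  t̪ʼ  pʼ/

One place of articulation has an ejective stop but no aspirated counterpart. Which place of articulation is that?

bilabial

place of articulation  aspirated  ejective
bilabial          —         pʼ      
dental            t̪ʰ       t̪ʼ     
alveolar          tʰ        tʼ      
velar             kʰ        kʼ      
Every place of articulation has an aspirated member except bilabial, where /pʰ/ would be expected.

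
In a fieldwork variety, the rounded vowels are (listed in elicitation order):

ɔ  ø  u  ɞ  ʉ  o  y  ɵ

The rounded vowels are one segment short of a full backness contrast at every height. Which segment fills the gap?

high: front /y/, central /ʉ/, back /u/.
high-mid: front /ø/, central /ɵ/, back /o/.
low-mid: front —, central /ɞ/, back /ɔ/.
The low-mid row has no front member, so the gap is the low-mid front rounded vowel /œ/.

/œ/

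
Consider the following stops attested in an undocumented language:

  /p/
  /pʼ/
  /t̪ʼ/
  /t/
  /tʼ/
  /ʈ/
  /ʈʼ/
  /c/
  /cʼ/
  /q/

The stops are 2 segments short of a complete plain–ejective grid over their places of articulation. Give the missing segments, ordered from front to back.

bilabial: plain /p/, ejective /pʼ/.
dental: plain —, ejective /t̪ʼ/.
alveolar: plain /t/, ejective /tʼ/.
retroflex: plain /ʈ/, ejective /ʈʼ/.
palatal: plain /c/, ejective /cʼ/.
uvular: plain /q/, ejective —.
Gaps, from front to back: dental lacks plain (/t̪/); uvular lacks ejective (/qʼ/).

/t̪/, /qʼ/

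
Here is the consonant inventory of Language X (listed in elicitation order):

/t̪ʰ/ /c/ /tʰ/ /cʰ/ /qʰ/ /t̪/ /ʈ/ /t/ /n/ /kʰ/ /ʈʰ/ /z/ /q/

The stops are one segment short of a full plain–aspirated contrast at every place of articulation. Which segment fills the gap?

/k/

dental: plain /t̪/, aspirated /t̪ʰ/.
alveolar: plain /t/, aspirated /tʰ/.
retroflex: plain /ʈ/, aspirated /ʈʰ/.
palatal: plain /c/, aspirated /cʰ/.
velar: plain —, aspirated /kʰ/.
uvular: plain /q/, aspirated /qʰ/.
The velar row has no plain member, so the gap is the plain velar stop /k/.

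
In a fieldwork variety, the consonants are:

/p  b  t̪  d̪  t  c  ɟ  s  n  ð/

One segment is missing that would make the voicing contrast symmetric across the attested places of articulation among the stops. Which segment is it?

/d/

place of articulation  voiceless  voiced  
bilabial          p         b       
dental            t̪        d̪      
alveolar          t         —       
palatal           c         ɟ       
The alveolar row has no voiced member, so the gap is the voiced alveolar stop /d/.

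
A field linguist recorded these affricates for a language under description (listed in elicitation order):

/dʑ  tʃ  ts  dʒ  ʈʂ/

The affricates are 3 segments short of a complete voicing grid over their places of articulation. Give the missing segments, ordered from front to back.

/dz/, /ɖʐ/, /tɕ/

place of articulation  voiceless  voiced  
alveolar          ts        —       
postalveolar      tʃ        dʒ      
retroflex         ʈʂ        —       
alveolo-palatal   —         dʑ      
Gaps, from front to back: alveolar lacks voiced (/dz/); retroflex lacks voiced (/ɖʐ/); alveolo-palatal lacks voiceless (/tɕ/).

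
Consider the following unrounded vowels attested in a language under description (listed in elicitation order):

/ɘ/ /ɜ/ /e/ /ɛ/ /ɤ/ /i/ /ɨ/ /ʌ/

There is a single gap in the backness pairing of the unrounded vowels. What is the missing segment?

/ɯ/

Front: /i/ (high), /e/ (high-mid), /ɛ/ (low-mid).
Central: /ɨ/ (high), /ɘ/ (high-mid), /ɜ/ (low-mid).
Back: /ɤ/ (high-mid), /ʌ/ (low-mid).
The high row has no back member, so the gap is the high back unrounded vowel /ɯ/.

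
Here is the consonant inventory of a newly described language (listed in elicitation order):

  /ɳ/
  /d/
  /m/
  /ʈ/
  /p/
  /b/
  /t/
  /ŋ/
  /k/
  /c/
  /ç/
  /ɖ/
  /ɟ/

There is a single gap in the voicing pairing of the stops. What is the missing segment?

/ɡ/

place of articulation  voiceless  voiced  
bilabial          p         b       
alveolar          t         d       
retroflex         ʈ         ɖ       
palatal           c         ɟ       
velar             k         —       
The velar row has no voiced member, so the gap is the voiced velar stop /ɡ/.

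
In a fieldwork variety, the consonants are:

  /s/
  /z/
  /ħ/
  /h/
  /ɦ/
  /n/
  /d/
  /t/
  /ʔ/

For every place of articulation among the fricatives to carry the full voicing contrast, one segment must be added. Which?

/ʕ/

alveolar: voiceless /s/, voiced /z/.
pharyngeal: voiceless /ħ/, voiced —.
glottal: voiceless /h/, voiced /ɦ/.
The pharyngeal row has no voiced member, so the gap is the voiced pharyngeal fricative /ʕ/.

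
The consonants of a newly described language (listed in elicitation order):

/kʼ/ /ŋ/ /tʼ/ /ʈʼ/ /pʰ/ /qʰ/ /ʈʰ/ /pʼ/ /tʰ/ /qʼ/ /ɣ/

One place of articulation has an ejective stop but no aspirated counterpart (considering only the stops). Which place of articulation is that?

velar

place of articulation  aspirated  ejective
bilabial          pʰ        pʼ      
alveolar          tʰ        tʼ      
retroflex         ʈʰ        ʈʼ      
velar             —         kʼ      
uvular            qʰ        qʼ      
Every place of articulation has an aspirated member except velar, where /kʰ/ would be expected.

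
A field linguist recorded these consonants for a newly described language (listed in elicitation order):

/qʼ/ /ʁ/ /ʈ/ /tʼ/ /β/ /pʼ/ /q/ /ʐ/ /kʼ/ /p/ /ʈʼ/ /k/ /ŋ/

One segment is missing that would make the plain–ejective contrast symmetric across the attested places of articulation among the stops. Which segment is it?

bilabial: plain /p/, ejective /pʼ/.
alveolar: plain —, ejective /tʼ/.
retroflex: plain /ʈ/, ejective /ʈʼ/.
velar: plain /k/, ejective /kʼ/.
uvular: plain /q/, ejective /qʼ/.
The alveolar row has no plain member, so the gap is the plain alveolar stop /t/.

/t/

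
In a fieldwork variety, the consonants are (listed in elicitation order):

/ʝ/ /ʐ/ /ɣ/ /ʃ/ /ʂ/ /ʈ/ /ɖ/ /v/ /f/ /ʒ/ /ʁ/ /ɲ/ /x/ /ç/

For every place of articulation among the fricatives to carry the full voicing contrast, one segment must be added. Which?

/χ/

labiodental: voiceless /f/, voiced /v/.
postalveolar: voiceless /ʃ/, voiced /ʒ/.
retroflex: voiceless /ʂ/, voiced /ʐ/.
palatal: voiceless /ç/, voiced /ʝ/.
velar: voiceless /x/, voiced /ɣ/.
uvular: voiceless —, voiced /ʁ/.
The uvular row has no voiceless member, so the gap is the voiceless uvular fricative /χ/.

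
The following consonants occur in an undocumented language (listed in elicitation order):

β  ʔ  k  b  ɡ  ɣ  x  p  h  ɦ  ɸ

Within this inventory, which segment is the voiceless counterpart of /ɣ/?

/ɣ/ is a voiced velar fricative.
The voiceless counterpart is a voiceless velar fricative — in this inventory, /x/.

/x/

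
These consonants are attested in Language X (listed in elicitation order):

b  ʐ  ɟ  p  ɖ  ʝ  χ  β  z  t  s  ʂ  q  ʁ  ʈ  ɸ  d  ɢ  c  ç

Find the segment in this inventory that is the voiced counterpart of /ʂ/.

/ʂ/ is a voiceless retroflex fricative.
The voiced counterpart is a voiced retroflex fricative — in this inventory, /ʐ/.

/ʐ/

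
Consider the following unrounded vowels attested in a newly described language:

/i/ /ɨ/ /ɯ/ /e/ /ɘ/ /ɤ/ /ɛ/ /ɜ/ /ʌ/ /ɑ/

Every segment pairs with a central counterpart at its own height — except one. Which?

/ɑ/

High: /i/ ~ /ɨ/ ~ /ɯ/
High-mid: /e/ ~ /ɘ/ ~ /ɤ/
Low-mid: /ɛ/ ~ /ɜ/ ~ /ʌ/
Low: only /ɑ/ (back); no central partner.
So /ɑ/ is the unpaired segment.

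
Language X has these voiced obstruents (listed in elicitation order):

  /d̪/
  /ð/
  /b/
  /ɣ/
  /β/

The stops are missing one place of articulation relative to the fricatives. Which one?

velar

place of articulation  stop      fricative
bilabial          b         β       
dental            d̪        ð       
velar             —         ɣ       
Every place of articulation has a stop member except velar, where /ɡ/ would be expected.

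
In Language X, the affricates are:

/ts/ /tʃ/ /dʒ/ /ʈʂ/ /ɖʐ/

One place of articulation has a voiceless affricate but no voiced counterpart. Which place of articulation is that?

alveolar: voiceless /ts/, voiced —.
postalveolar: voiceless /tʃ/, voiced /dʒ/.
retroflex: voiceless /ʈʂ/, voiced /ɖʐ/.
Every place of articulation has a voiced member except alveolar, where /dz/ would be expected.

alveolar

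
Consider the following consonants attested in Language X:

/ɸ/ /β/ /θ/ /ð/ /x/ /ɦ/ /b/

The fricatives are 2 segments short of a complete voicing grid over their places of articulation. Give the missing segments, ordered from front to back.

bilabial: voiceless /ɸ/, voiced /β/.
dental: voiceless /θ/, voiced /ð/.
velar: voiceless /x/, voiced —.
glottal: voiceless —, voiced /ɦ/.
Gaps, from front to back: velar lacks voiced (/ɣ/); glottal lacks voiceless (/h/).

/ɣ/, /h/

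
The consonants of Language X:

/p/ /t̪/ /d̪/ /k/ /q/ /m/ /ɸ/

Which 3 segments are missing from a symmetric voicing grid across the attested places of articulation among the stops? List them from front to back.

bilabial: voiceless /p/, voiced —.
dental: voiceless /t̪/, voiced /d̪/.
velar: voiceless /k/, voiced —.
uvular: voiceless /q/, voiced —.
Gaps, from front to back: bilabial lacks voiced (/b/); velar lacks voiced (/ɡ/); uvular lacks voiced (/ɢ/).

/b/, /ɡ/, /ɢ/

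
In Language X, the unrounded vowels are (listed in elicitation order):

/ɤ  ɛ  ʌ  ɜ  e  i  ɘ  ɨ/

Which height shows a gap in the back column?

high

Front: /i/ (high), /e/ (high-mid), /ɛ/ (low-mid).
Central: /ɨ/ (high), /ɘ/ (high-mid), /ɜ/ (low-mid).
Back: /ɤ/ (high-mid), /ʌ/ (low-mid).
Every height has a back member except high, where /ɯ/ would be expected.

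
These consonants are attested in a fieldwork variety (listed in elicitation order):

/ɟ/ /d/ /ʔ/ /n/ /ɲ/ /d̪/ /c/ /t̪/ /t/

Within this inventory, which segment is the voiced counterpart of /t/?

/d/

/t/ is a voiceless alveolar stop.
The voiced counterpart is a voiced alveolar stop — in this inventory, /d/.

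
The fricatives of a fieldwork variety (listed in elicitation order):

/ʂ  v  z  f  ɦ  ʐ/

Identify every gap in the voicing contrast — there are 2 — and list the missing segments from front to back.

/s/, /h/

Voiceless: /f/ (labiodental), /ʂ/ (retroflex).
Voiced: /v/ (labiodental), /z/ (alveolar), /ʐ/ (retroflex), /ɦ/ (glottal).
Gaps, from front to back: alveolar lacks voiceless (/s/); glottal lacks voiceless (/h/).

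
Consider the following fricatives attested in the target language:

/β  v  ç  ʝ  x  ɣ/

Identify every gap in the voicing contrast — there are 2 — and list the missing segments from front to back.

/ɸ/, /f/

Voiceless: /ç/ (palatal), /x/ (velar).
Voiced: /β/ (bilabial), /v/ (labiodental), /ʝ/ (palatal), /ɣ/ (velar).
Gaps, from front to back: bilabial lacks voiceless (/ɸ/); labiodental lacks voiceless (/f/).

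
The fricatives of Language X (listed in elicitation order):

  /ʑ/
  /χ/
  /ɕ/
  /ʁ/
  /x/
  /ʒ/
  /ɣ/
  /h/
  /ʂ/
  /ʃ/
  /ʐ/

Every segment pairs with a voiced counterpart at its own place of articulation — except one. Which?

Postalveolar: /ʃ/ ~ /ʒ/
Retroflex: /ʂ/ ~ /ʐ/
Alveolo-palatal: /ɕ/ ~ /ʑ/
Velar: /x/ ~ /ɣ/
Uvular: /χ/ ~ /ʁ/
Glottal: only /h/ (voiceless); no voiced partner.
So /h/ is the unpaired segment.

/h/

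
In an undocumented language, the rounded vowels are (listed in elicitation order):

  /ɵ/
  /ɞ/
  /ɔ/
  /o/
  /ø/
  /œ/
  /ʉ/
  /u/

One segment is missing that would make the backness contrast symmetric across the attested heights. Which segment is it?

/y/

height            front     central   back    
high              —         ʉ         u       
high-mid          ø         ɵ         o       
low-mid           œ         ɞ         ɔ       
The high row has no front member, so the gap is the high front rounded vowel /y/.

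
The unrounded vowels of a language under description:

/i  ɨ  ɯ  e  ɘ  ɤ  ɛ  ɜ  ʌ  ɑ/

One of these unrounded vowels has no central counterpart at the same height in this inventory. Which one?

/ɑ/

High: /i/ ~ /ɨ/ ~ /ɯ/
High-mid: /e/ ~ /ɘ/ ~ /ɤ/
Low-mid: /ɛ/ ~ /ɜ/ ~ /ʌ/
Low: only /ɑ/ (back); no central partner.
So /ɑ/ is the unpaired segment.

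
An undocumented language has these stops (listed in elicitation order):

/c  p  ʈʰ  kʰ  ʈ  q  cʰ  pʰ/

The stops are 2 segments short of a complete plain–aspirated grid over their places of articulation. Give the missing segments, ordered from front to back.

/k/, /qʰ/

place of articulation  plain     aspirated
bilabial          p         pʰ      
retroflex         ʈ         ʈʰ      
palatal           c         cʰ      
velar             —         kʰ      
uvular            q         —       
Gaps, from front to back: velar lacks plain (/k/); uvular lacks aspirated (/qʰ/).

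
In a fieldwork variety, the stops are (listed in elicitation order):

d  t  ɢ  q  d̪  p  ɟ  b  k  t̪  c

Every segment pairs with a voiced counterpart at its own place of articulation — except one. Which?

/k/

Bilabial: /p/ ~ /b/
Dental: /t̪/ ~ /d̪/
Alveolar: /t/ ~ /d/
Palatal: /c/ ~ /ɟ/
Uvular: /q/ ~ /ɢ/
Velar: only /k/ (voiceless); no voiced partner.
So /k/ is the unpaired segment.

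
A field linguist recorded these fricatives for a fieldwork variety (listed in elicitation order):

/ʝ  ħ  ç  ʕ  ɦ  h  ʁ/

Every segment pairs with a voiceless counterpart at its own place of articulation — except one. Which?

/ʁ/

Palatal: /ç/ ~ /ʝ/
Pharyngeal: /ħ/ ~ /ʕ/
Glottal: /h/ ~ /ɦ/
Uvular: only /ʁ/ (voiced); no voiceless partner.
So /ʁ/ is the unpaired segment.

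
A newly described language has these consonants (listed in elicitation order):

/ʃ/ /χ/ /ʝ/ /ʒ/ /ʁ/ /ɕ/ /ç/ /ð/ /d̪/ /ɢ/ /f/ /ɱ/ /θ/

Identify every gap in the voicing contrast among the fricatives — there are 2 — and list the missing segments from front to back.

/v/, /ʑ/

labiodental: voiceless /f/, voiced —.
dental: voiceless /θ/, voiced /ð/.
postalveolar: voiceless /ʃ/, voiced /ʒ/.
alveolo-palatal: voiceless /ɕ/, voiced —.
palatal: voiceless /ç/, voiced /ʝ/.
uvular: voiceless /χ/, voiced /ʁ/.
Gaps, from front to back: labiodental lacks voiced (/v/); alveolo-palatal lacks voiced (/ʑ/).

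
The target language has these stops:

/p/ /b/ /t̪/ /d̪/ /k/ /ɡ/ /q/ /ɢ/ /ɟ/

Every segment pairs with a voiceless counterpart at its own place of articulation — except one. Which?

/ɟ/

Bilabial: /p/ ~ /b/
Dental: /t̪/ ~ /d̪/
Velar: /k/ ~ /ɡ/
Uvular: /q/ ~ /ɢ/
Palatal: only /ɟ/ (voiced); no voiceless partner.
So /ɟ/ is the unpaired segment.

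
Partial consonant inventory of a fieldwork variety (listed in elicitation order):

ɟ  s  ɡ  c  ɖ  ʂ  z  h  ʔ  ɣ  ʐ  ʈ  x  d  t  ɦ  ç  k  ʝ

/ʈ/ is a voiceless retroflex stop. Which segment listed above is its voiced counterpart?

The voiced counterpart is a voiced retroflex stop — in this inventory, /ɖ/.

/ɖ/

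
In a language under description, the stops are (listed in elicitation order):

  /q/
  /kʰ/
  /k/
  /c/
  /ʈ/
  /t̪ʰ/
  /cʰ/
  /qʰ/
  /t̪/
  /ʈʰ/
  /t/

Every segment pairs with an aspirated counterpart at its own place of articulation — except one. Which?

Dental: /t̪/ ~ /t̪ʰ/
Retroflex: /ʈ/ ~ /ʈʰ/
Palatal: /c/ ~ /cʰ/
Velar: /k/ ~ /kʰ/
Uvular: /q/ ~ /qʰ/
Alveolar: only /t/ (plain); no aspirated partner.
So /t/ is the unpaired segment.

/t/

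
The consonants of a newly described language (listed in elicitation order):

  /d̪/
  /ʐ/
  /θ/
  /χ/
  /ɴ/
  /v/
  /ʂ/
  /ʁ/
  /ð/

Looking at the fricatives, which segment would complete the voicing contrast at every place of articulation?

/f/

place of articulation  voiceless  voiced  
labiodental       —         v       
dental            θ         ð       
retroflex         ʂ         ʐ       
uvular            χ         ʁ       
The labiodental row has no voiceless member, so the gap is the voiceless labiodental fricative /f/.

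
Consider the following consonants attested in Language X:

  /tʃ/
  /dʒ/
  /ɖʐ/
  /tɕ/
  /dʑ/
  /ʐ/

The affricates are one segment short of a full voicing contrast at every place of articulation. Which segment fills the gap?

Voiceless: /tʃ/ (postalveolar), /tɕ/ (alveolo-palatal).
Voiced: /dʒ/ (postalveolar), /ɖʐ/ (retroflex), /dʑ/ (alveolo-palatal).
The retroflex row has no voiceless member, so the gap is the voiceless retroflex affricate /ʈʂ/.

/ʈʂ/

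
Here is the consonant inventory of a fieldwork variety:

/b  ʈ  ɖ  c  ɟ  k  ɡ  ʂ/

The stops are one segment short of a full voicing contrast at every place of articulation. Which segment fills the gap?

/p/

Voiceless: /ʈ/ (retroflex), /c/ (palatal), /k/ (velar).
Voiced: /b/ (bilabial), /ɖ/ (retroflex), /ɟ/ (palatal), /ɡ/ (velar).
The bilabial row has no voiceless member, so the gap is the voiceless bilabial stop /p/.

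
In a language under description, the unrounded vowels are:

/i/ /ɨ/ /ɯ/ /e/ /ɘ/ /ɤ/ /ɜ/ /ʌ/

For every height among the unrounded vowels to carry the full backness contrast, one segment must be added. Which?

/ɛ/

Front: /i/ (high), /e/ (high-mid).
Central: /ɨ/ (high), /ɘ/ (high-mid), /ɜ/ (low-mid).
Back: /ɯ/ (high), /ɤ/ (high-mid), /ʌ/ (low-mid).
The low-mid row has no front member, so the gap is the low-mid front unrounded vowel /ɛ/.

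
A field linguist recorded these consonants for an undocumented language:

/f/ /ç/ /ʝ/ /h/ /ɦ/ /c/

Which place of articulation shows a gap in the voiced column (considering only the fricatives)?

Voiceless: /f/ (labiodental), /ç/ (palatal), /h/ (glottal).
Voiced: /ʝ/ (palatal), /ɦ/ (glottal).
Every place of articulation has a voiced member except labiodental, where /v/ would be expected.

labiodental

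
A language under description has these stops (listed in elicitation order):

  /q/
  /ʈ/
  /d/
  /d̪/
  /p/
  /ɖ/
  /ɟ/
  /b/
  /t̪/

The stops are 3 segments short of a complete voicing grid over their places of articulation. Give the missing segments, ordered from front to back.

/t/, /c/, /ɢ/

bilabial: voiceless /p/, voiced /b/.
dental: voiceless /t̪/, voiced /d̪/.
alveolar: voiceless —, voiced /d/.
retroflex: voiceless /ʈ/, voiced /ɖ/.
palatal: voiceless —, voiced /ɟ/.
uvular: voiceless /q/, voiced —.
Gaps, from front to back: alveolar lacks voiceless (/t/); palatal lacks voiceless (/c/); uvular lacks voiced (/ɢ/).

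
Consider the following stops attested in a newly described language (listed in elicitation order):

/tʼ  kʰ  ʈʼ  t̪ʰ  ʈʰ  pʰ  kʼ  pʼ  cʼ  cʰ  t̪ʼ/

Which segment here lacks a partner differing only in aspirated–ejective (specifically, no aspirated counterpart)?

/tʼ/

Bilabial: /pʰ/ ~ /pʼ/
Dental: /t̪ʰ/ ~ /t̪ʼ/
Retroflex: /ʈʰ/ ~ /ʈʼ/
Palatal: /cʰ/ ~ /cʼ/
Velar: /kʰ/ ~ /kʼ/
Alveolar: only /tʼ/ (ejective); no aspirated partner.
So /tʼ/ is the unpaired segment.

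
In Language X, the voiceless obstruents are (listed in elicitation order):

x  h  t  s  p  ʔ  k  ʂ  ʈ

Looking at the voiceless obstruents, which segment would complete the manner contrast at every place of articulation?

/ɸ/

place of articulation  stop      fricative
bilabial          p         —       
alveolar          t         s       
retroflex         ʈ         ʂ       
velar             k         x       
glottal           ʔ         h       
The bilabial row has no fricative member, so the gap is the bilabial fricative /ɸ/.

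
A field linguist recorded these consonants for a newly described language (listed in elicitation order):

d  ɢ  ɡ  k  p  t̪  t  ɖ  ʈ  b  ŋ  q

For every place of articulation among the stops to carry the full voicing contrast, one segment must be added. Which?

/d̪/

place of articulation  voiceless  voiced  
bilabial          p         b       
dental            t̪        —       
alveolar          t         d       
retroflex         ʈ         ɖ       
velar             k         ɡ       
uvular            q         ɢ       
The dental row has no voiced member, so the gap is the voiced dental stop /d̪/.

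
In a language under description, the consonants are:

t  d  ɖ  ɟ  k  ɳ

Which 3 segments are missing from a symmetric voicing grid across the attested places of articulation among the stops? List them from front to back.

/ʈ/, /c/, /ɡ/

alveolar: voiceless /t/, voiced /d/.
retroflex: voiceless —, voiced /ɖ/.
palatal: voiceless —, voiced /ɟ/.
velar: voiceless /k/, voiced —.
Gaps, from front to back: retroflex lacks voiceless (/ʈ/); palatal lacks voiceless (/c/); velar lacks voiced (/ɡ/).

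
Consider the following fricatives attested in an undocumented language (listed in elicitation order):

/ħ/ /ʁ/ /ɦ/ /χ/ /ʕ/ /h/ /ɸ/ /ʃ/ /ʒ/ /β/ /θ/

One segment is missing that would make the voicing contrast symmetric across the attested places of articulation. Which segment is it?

/ð/

place of articulation  voiceless  voiced  
bilabial          ɸ         β       
dental            θ         —       
postalveolar      ʃ         ʒ       
uvular            χ         ʁ       
pharyngeal        ħ         ʕ       
glottal           h         ɦ       
The dental row has no voiced member, so the gap is the voiced dental fricative /ð/.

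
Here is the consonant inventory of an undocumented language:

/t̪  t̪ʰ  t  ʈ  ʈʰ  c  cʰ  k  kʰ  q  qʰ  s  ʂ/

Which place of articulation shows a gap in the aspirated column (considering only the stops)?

Plain: /t̪/ (dental), /t/ (alveolar), /ʈ/ (retroflex), /c/ (palatal), /k/ (velar), /q/ (uvular).
Aspirated: /t̪ʰ/ (dental), /ʈʰ/ (retroflex), /cʰ/ (palatal), /kʰ/ (velar), /qʰ/ (uvular).
Every place of articulation has an aspirated member except alveolar, where /tʰ/ would be expected.

alveolar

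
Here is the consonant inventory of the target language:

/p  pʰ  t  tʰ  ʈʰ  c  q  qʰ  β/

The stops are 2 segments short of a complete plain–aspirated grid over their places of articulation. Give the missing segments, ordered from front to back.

bilabial: plain /p/, aspirated /pʰ/.
alveolar: plain /t/, aspirated /tʰ/.
retroflex: plain —, aspirated /ʈʰ/.
palatal: plain /c/, aspirated —.
uvular: plain /q/, aspirated /qʰ/.
Gaps, from front to back: retroflex lacks plain (/ʈ/); palatal lacks aspirated (/cʰ/).

/ʈ/, /cʰ/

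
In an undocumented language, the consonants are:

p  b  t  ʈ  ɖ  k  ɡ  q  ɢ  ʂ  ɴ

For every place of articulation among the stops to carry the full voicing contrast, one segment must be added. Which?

/d/

place of articulation  voiceless  voiced  
bilabial          p         b       
alveolar          t         —       
retroflex         ʈ         ɖ       
velar             k         ɡ       
uvular            q         ɢ       
The alveolar row has no voiced member, so the gap is the voiced alveolar stop /d/.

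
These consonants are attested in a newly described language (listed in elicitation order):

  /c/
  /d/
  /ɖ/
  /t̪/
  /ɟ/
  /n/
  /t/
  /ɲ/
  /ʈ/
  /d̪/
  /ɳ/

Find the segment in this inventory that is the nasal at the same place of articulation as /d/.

/d/ is a voiced alveolar stop.
The nasal at the same place is an alveolar nasal — in this inventory, /n/.

/n/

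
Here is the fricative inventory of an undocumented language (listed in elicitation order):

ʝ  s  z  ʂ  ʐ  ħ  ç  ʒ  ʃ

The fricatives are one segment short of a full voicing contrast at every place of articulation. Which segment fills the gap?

alveolar: voiceless /s/, voiced /z/.
postalveolar: voiceless /ʃ/, voiced /ʒ/.
retroflex: voiceless /ʂ/, voiced /ʐ/.
palatal: voiceless /ç/, voiced /ʝ/.
pharyngeal: voiceless /ħ/, voiced —.
The pharyngeal row has no voiced member, so the gap is the voiced pharyngeal fricative /ʕ/.

/ʕ/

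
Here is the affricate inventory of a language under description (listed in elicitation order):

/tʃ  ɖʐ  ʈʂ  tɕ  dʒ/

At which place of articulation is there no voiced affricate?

alveolo-palatal

postalveolar: voiceless /tʃ/, voiced /dʒ/.
retroflex: voiceless /ʈʂ/, voiced /ɖʐ/.
alveolo-palatal: voiceless /tɕ/, voiced —.
Every place of articulation has a voiced member except alveolo-palatal, where /dʑ/ would be expected.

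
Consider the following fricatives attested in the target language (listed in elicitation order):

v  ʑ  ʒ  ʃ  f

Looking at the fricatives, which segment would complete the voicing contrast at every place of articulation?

/ɕ/

labiodental: voiceless /f/, voiced /v/.
postalveolar: voiceless /ʃ/, voiced /ʒ/.
alveolo-palatal: voiceless —, voiced /ʑ/.
The alveolo-palatal row has no voiceless member, so the gap is the voiceless alveolo-palatal fricative /ɕ/.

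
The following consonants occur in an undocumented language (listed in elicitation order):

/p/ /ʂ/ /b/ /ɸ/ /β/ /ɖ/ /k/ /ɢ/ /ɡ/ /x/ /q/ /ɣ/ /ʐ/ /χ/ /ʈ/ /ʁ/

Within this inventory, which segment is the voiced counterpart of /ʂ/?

/ʐ/

/ʂ/ is a voiceless retroflex fricative.
The voiced counterpart is a voiced retroflex fricative — in this inventory, /ʐ/.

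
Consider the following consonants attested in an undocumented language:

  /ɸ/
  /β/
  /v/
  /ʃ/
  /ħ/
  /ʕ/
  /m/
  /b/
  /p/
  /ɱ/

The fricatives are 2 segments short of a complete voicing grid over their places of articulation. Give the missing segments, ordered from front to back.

/f/, /ʒ/

bilabial: voiceless /ɸ/, voiced /β/.
labiodental: voiceless —, voiced /v/.
postalveolar: voiceless /ʃ/, voiced —.
pharyngeal: voiceless /ħ/, voiced /ʕ/.
Gaps, from front to back: labiodental lacks voiceless (/f/); postalveolar lacks voiced (/ʒ/).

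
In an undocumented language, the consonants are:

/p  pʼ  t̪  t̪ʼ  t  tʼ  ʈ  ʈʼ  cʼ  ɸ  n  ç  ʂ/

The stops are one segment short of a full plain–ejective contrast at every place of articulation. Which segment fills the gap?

/c/

place of articulation  plain     ejective
bilabial          p         pʼ      
dental            t̪        t̪ʼ     
alveolar          t         tʼ      
retroflex         ʈ         ʈʼ      
palatal           —         cʼ      
The palatal row has no plain member, so the gap is the plain palatal stop /c/.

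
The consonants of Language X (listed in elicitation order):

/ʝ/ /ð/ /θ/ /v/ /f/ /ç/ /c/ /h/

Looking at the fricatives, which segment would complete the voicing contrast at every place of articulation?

/ɦ/

place of articulation  voiceless  voiced  
labiodental       f         v       
dental            θ         ð       
palatal           ç         ʝ       
glottal           h         —       
The glottal row has no voiced member, so the gap is the voiced glottal fricative /ɦ/.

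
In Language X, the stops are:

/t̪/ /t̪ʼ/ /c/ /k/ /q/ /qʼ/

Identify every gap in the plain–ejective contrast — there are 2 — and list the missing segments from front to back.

Plain: /t̪/ (dental), /c/ (palatal), /k/ (velar), /q/ (uvular).
Ejective: /t̪ʼ/ (dental), /qʼ/ (uvular).
Gaps, from front to back: palatal lacks ejective (/cʼ/); velar lacks ejective (/kʼ/).

/cʼ/, /kʼ/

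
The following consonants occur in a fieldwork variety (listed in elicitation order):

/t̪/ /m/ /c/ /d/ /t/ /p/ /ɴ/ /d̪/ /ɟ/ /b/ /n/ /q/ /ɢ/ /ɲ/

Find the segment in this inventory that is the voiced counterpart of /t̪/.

/d̪/

/t̪/ is a voiceless dental stop.
The voiced counterpart is a voiced dental stop — in this inventory, /d̪/.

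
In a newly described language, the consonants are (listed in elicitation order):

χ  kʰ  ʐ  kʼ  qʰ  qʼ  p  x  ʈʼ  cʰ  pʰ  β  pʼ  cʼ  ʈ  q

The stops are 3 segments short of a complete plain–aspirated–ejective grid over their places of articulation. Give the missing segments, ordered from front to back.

bilabial: plain /p/, aspirated /pʰ/, ejective /pʼ/.
retroflex: plain /ʈ/, aspirated —, ejective /ʈʼ/.
palatal: plain —, aspirated /cʰ/, ejective /cʼ/.
velar: plain —, aspirated /kʰ/, ejective /kʼ/.
uvular: plain /q/, aspirated /qʰ/, ejective /qʼ/.
Gaps, from front to back: retroflex lacks aspirated (/ʈʰ/); palatal lacks plain (/c/); velar lacks plain (/k/).

/ʈʰ/, /c/, /k/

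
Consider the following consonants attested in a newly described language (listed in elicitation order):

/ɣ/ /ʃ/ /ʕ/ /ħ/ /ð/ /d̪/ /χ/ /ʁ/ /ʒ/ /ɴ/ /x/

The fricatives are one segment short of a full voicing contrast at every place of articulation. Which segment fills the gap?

/θ/

Voiceless: /ʃ/ (postalveolar), /x/ (velar), /χ/ (uvular), /ħ/ (pharyngeal).
Voiced: /ð/ (dental), /ʒ/ (postalveolar), /ɣ/ (velar), /ʁ/ (uvular), /ʕ/ (pharyngeal).
The dental row has no voiceless member, so the gap is the voiceless dental fricative /θ/.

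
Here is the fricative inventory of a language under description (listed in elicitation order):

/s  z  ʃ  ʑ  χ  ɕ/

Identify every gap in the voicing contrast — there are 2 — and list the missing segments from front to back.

alveolar: voiceless /s/, voiced /z/.
postalveolar: voiceless /ʃ/, voiced —.
alveolo-palatal: voiceless /ɕ/, voiced /ʑ/.
uvular: voiceless /χ/, voiced —.
Gaps, from front to back: postalveolar lacks voiced (/ʒ/); uvular lacks voiced (/ʁ/).

/ʒ/, /ʁ/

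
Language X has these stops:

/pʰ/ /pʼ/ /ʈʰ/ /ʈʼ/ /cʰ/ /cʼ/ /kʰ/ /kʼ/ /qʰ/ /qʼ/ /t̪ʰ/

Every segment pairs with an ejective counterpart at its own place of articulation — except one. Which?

/t̪ʰ/

Bilabial: /pʰ/ ~ /pʼ/
Retroflex: /ʈʰ/ ~ /ʈʼ/
Palatal: /cʰ/ ~ /cʼ/
Velar: /kʰ/ ~ /kʼ/
Uvular: /qʰ/ ~ /qʼ/
Dental: only /t̪ʰ/ (aspirated); no ejective partner.
So /t̪ʰ/ is the unpaired segment.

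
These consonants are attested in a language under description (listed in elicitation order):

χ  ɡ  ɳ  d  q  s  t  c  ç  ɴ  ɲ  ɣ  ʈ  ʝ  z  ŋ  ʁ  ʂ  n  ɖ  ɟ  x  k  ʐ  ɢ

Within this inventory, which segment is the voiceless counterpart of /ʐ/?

/ʐ/ is a voiced retroflex fricative.
The voiceless counterpart is a voiceless retroflex fricative — in this inventory, /ʂ/.

/ʂ/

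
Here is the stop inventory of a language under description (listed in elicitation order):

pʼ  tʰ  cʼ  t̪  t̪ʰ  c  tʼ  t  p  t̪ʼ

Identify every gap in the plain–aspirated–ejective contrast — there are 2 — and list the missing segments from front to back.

bilabial: plain /p/, aspirated —, ejective /pʼ/.
dental: plain /t̪/, aspirated /t̪ʰ/, ejective /t̪ʼ/.
alveolar: plain /t/, aspirated /tʰ/, ejective /tʼ/.
palatal: plain /c/, aspirated —, ejective /cʼ/.
Gaps, from front to back: bilabial lacks aspirated (/pʰ/); palatal lacks aspirated (/cʰ/).

/pʰ/, /cʰ/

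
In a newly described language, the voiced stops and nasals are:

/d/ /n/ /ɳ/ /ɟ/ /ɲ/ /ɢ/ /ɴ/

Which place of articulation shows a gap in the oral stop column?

place of articulation  oral stop  nasal   
alveolar          d         n       
retroflex         —         ɳ       
palatal           ɟ         ɲ       
uvular            ɢ         ɴ       
Every place of articulation has an oral stop member except retroflex, where /ɖ/ would be expected.

retroflex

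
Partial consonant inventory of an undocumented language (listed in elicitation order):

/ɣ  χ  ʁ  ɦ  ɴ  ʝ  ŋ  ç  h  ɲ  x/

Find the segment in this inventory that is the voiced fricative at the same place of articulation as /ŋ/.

/ɣ/

/ŋ/ is a velar nasal.
The voiced fricative at the same place is a voiced velar fricative — in this inventory, /ɣ/.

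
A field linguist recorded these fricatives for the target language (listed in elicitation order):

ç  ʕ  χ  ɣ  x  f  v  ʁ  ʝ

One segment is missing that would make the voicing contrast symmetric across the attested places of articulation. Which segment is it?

/ħ/

Voiceless: /f/ (labiodental), /ç/ (palatal), /x/ (velar), /χ/ (uvular).
Voiced: /v/ (labiodental), /ʝ/ (palatal), /ɣ/ (velar), /ʁ/ (uvular), /ʕ/ (pharyngeal).
The pharyngeal row has no voiceless member, so the gap is the voiceless pharyngeal fricative /ħ/.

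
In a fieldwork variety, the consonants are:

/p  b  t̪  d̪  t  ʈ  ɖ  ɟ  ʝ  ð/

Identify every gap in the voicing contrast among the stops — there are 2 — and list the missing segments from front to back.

/d/, /c/

bilabial: voiceless /p/, voiced /b/.
dental: voiceless /t̪/, voiced /d̪/.
alveolar: voiceless /t/, voiced —.
retroflex: voiceless /ʈ/, voiced /ɖ/.
palatal: voiceless —, voiced /ɟ/.
Gaps, from front to back: alveolar lacks voiced (/d/); palatal lacks voiceless (/c/).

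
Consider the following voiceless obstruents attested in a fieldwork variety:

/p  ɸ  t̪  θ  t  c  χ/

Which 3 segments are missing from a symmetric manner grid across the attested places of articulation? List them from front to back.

/s/, /ç/, /q/

bilabial: stop /p/, fricative /ɸ/.
dental: stop /t̪/, fricative /θ/.
alveolar: stop /t/, fricative —.
palatal: stop /c/, fricative —.
uvular: stop —, fricative /χ/.
Gaps, from front to back: alveolar lacks fricative (/s/); palatal lacks fricative (/ç/); uvular lacks stop (/q/).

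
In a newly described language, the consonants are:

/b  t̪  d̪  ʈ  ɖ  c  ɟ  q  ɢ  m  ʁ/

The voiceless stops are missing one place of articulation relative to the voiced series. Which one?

bilabial

Voiceless: /t̪/ (dental), /ʈ/ (retroflex), /c/ (palatal), /q/ (uvular).
Voiced: /b/ (bilabial), /d̪/ (dental), /ɖ/ (retroflex), /ɟ/ (palatal), /ɢ/ (uvular).
Every place of articulation has a voiceless member except bilabial, where /p/ would be expected.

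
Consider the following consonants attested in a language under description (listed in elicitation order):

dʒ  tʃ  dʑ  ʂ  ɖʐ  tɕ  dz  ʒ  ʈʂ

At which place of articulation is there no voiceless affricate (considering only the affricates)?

place of articulation  voiceless  voiced  
alveolar          —         dz      
postalveolar      tʃ        dʒ      
retroflex         ʈʂ        ɖʐ      
alveolo-palatal   tɕ        dʑ      
Every place of articulation has a voiceless member except alveolar, where /ts/ would be expected.

alveolar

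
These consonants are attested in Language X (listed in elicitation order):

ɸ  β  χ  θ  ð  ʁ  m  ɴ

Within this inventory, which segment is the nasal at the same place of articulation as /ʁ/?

/ʁ/ is a voiced uvular fricative.
The nasal at the same place is an uvular nasal — in this inventory, /ɴ/.

/ɴ/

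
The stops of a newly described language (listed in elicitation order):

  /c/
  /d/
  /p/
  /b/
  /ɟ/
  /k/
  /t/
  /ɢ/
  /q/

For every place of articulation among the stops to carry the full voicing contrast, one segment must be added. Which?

/ɡ/

place of articulation  voiceless  voiced  
bilabial          p         b       
alveolar          t         d       
palatal           c         ɟ       
velar             k         —       
uvular            q         ɢ       
The velar row has no voiced member, so the gap is the voiced velar stop /ɡ/.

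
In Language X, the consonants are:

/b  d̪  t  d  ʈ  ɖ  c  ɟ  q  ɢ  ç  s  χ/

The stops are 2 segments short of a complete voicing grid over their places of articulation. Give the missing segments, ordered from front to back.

Voiceless: /t/ (alveolar), /ʈ/ (retroflex), /c/ (palatal), /q/ (uvular).
Voiced: /b/ (bilabial), /d̪/ (dental), /d/ (alveolar), /ɖ/ (retroflex), /ɟ/ (palatal), /ɢ/ (uvular).
Gaps, from front to back: bilabial lacks voiceless (/p/); dental lacks voiceless (/t̪/).

/p/, /t̪/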